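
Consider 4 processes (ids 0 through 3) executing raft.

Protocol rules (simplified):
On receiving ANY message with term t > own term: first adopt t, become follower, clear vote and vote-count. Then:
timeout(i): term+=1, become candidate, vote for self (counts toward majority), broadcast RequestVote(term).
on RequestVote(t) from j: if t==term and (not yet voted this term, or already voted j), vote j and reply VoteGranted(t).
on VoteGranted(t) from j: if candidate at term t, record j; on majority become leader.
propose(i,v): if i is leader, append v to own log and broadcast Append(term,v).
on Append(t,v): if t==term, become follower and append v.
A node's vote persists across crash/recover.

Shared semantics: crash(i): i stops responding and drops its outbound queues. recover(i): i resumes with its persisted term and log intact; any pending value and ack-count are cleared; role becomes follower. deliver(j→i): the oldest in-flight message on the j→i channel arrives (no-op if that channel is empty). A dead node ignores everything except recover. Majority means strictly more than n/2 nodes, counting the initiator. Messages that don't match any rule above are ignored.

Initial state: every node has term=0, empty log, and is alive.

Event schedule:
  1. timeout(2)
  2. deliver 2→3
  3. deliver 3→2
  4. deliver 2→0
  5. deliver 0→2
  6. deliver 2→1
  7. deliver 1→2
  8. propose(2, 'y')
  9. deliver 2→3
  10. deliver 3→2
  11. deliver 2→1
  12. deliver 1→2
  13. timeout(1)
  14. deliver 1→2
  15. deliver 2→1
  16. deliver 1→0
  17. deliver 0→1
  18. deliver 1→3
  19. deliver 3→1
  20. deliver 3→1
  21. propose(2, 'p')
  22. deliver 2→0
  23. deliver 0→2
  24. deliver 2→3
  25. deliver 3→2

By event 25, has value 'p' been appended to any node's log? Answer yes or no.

[1] timeout(2) → N2(cand t1 [-])
[2] deliver 2→3 → N3(foll t1 [-])
[3] deliver 3→2 → ∅
[4] deliver 2→0 → N0(foll t1 [-])
[5] deliver 0→2 → N2(lead t1 [-])
[6] deliver 2→1 → N1(foll t1 [-])
[7] deliver 1→2 → ∅
[8] propose(2,'y') → N2(lead t1 [y])
[9] deliver 2→3 → N3(foll t1 [y])
[10] deliver 3→2 → ∅
[11] deliver 2→1 → N1(foll t1 [y])
[12] deliver 1→2 → ∅
[13] timeout(1) → N1(cand t2 [y])
[14] deliver 1→2 → N2(foll t2 [y])
[15] deliver 2→1 → ∅
[16] deliver 1→0 → N0(foll t2 [-])
[17] deliver 0→1 → N1(lead t2 [y])
[18] deliver 1→3 → N3(foll t2 [y])
[19] deliver 3→1 → ∅
[20] deliver 3→1 → ∅
[21] propose(2,'p') → ∅
[22] deliver 2→0 → ∅
[23] deliver 0→2 → ∅
[24] deliver 2→3 → ∅
[25] deliver 3→2 → ∅

no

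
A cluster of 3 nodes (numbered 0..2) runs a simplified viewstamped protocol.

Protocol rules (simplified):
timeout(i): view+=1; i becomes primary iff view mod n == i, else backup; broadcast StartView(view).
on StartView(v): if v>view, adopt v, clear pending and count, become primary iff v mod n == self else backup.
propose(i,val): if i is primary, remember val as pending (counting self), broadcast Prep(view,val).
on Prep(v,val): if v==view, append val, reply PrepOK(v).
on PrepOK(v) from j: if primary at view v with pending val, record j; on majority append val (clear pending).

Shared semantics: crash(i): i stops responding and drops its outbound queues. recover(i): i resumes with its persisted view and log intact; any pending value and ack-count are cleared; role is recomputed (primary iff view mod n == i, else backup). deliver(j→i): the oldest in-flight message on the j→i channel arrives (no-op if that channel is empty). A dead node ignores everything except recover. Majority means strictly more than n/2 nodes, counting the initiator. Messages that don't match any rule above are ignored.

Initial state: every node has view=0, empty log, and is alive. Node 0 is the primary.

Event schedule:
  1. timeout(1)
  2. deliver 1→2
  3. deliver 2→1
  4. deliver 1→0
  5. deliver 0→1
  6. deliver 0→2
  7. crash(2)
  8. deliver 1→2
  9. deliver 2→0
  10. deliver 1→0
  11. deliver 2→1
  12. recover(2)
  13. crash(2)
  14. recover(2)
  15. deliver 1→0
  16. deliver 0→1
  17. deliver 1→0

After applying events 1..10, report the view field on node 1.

1

after 1 — timeout(1): n1:prim/v1/[-]
after 2 — deliver 1→2: n2:back/v1/[-]
after 3 — deliver 2→1: ·
after 4 — deliver 1→0: n0:back/v1/[-]
after 5 — deliver 0→1: ·
after 6 — deliver 0→2: ·
after 7 — crash(2): n2:✗back/v1/[-]
after 8 — deliver 1→2: ·
after 9 — deliver 2→0: ·
after 10 — deliver 1→0: ·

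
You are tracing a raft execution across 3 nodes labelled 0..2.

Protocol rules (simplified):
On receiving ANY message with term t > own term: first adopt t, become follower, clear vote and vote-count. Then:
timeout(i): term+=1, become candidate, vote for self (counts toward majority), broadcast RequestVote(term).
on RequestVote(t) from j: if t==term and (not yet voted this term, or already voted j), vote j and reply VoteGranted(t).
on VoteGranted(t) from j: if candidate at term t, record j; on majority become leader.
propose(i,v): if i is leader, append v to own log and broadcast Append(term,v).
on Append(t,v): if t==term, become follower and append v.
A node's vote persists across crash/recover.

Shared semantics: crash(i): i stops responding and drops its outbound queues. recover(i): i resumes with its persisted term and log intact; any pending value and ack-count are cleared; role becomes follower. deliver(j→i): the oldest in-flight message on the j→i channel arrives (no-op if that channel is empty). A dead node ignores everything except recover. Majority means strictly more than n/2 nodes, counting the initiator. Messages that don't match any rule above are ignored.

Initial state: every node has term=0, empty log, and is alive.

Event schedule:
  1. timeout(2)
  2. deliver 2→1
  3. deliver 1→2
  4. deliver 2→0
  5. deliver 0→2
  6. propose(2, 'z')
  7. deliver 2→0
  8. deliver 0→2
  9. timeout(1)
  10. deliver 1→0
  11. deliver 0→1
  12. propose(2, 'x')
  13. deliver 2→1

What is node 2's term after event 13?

1. timeout(2):  <2:cand t1 ->
2. deliver 2→1:  <1:foll t1 ->
3. deliver 1→2:  <2:lead t1 ->
4. deliver 2→0:  <0:foll t1 ->
5. deliver 0→2:  nop
6. propose(2,'z'):  <2:lead t1 z>
7. deliver 2→0:  <0:foll t1 z>
8. deliver 0→2:  nop
9. timeout(1):  <1:cand t2 ->
10. deliver 1→0:  <0:foll t2 z>
11. deliver 0→1:  <1:lead t2 ->
12. propose(2,'x'):  <2:lead t1 z,x>
13. deliver 2→1:  nop

1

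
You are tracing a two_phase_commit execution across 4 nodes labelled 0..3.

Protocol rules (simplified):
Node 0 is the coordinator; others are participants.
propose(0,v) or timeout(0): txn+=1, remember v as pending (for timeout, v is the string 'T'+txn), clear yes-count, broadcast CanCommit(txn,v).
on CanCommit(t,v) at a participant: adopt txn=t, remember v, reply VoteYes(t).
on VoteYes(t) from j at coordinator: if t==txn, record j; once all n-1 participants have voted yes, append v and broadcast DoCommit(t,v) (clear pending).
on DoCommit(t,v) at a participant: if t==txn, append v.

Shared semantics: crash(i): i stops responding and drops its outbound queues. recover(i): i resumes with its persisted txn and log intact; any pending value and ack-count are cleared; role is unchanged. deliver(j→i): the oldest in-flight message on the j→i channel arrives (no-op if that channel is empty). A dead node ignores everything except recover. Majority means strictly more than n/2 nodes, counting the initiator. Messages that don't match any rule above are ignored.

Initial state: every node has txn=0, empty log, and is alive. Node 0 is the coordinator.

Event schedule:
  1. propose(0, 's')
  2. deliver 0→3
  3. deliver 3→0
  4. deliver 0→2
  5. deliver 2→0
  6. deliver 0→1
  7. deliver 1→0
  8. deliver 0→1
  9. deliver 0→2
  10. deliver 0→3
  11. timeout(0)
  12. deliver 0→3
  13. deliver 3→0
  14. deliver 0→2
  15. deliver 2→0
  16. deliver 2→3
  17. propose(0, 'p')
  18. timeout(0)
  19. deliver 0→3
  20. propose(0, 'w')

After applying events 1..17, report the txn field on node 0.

[1] propose(0,'s') → N0(coor t1 [-])
[2] deliver 0→3 → N3(part t1 [-])
[3] deliver 3→0 → ∅
[4] deliver 0→2 → N2(part t1 [-])
[5] deliver 2→0 → ∅
[6] deliver 0→1 → N1(part t1 [-])
[7] deliver 1→0 → N0(coor t1 [s])
[8] deliver 0→1 → N1(part t1 [s])
[9] deliver 0→2 → N2(part t1 [s])
[10] deliver 0→3 → N3(part t1 [s])
[11] timeout(0) → N0(coor t2 [s])
[12] deliver 0→3 → N3(part t2 [s])
[13] deliver 3→0 → ∅
[14] deliver 0→2 → N2(part t2 [s])
[15] deliver 2→0 → ∅
[16] deliver 2→3 → ∅
[17] propose(0,'p') → N0(coor t3 [s])

3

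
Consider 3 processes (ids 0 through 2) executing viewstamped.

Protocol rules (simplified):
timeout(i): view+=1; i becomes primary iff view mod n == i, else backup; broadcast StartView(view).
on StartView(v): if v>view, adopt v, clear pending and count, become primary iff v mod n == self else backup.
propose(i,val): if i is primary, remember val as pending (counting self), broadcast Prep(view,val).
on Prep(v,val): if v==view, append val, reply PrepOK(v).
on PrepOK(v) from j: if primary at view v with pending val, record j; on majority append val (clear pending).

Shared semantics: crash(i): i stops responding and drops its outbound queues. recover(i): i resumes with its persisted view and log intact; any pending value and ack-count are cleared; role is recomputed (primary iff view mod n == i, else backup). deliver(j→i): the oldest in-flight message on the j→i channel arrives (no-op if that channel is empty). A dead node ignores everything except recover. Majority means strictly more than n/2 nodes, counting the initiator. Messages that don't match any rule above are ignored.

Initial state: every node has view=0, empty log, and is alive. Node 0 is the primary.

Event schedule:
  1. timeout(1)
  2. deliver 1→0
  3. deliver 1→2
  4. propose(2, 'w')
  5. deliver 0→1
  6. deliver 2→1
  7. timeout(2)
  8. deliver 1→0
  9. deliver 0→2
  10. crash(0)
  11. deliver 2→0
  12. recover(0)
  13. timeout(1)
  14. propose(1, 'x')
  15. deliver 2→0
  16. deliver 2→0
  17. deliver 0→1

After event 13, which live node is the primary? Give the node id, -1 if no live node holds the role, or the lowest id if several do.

1. timeout(1):  <1:prim v1 ->
2. deliver 1→0:  <0:back v1 ->
3. deliver 1→2:  <2:back v1 ->
4. propose(2,'w'):  nop
5. deliver 0→1:  nop
6. deliver 2→1:  nop
7. timeout(2):  <2:prim v2 ->
8. deliver 1→0:  nop
9. deliver 0→2:  nop
10. crash(0):  <0:✗back v1 ->
11. deliver 2→0:  nop
12. recover(0):  <0:back v1 ->
13. timeout(1):  <1:back v2 ->

2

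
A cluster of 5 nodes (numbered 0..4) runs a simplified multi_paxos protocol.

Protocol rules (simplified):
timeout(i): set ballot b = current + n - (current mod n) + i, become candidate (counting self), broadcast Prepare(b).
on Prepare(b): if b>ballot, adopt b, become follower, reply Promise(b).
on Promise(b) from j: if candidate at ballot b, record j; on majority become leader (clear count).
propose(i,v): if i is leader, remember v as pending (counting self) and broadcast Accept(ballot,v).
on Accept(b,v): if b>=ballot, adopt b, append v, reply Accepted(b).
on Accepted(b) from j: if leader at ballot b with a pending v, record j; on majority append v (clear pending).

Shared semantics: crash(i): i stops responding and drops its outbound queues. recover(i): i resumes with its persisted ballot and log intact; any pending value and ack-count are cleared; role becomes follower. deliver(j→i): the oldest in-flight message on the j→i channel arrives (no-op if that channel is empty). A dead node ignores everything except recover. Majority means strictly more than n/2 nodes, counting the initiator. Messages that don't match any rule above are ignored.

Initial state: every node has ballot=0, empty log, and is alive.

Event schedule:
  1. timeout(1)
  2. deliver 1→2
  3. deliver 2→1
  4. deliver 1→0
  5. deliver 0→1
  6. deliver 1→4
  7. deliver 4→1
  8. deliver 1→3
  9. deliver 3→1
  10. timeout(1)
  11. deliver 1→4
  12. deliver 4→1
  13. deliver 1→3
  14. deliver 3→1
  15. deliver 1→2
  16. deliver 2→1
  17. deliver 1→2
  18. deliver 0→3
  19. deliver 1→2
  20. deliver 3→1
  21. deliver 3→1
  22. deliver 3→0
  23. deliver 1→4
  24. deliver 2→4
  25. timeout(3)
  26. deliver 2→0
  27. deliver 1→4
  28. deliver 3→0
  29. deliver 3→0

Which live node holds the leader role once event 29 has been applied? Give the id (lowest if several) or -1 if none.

e1 timeout(1): 1[cand,b=6,-]
e2 deliver 1→2: 2[foll,b=6,-]
e3 deliver 2→1: ·
e4 deliver 1→0: 0[foll,b=6,-]
e5 deliver 0→1: 1[lead,b=6,-]
e6 deliver 1→4: 4[foll,b=6,-]
e7 deliver 4→1: ·
e8 deliver 1→3: 3[foll,b=6,-]
e9 deliver 3→1: ·
e10 timeout(1): 1[cand,b=11,-]
e11 deliver 1→4: 4[foll,b=11,-]
e12 deliver 4→1: ·
e13 deliver 1→3: 3[foll,b=11,-]
e14 deliver 3→1: 1[lead,b=11,-]
e15 deliver 1→2: 2[foll,b=11,-]
e16 deliver 2→1: ·
e17 deliver 1→2: ·
e18 deliver 0→3: ·
e19 deliver 1→2: ·
e20 deliver 3→1: ·
e21 deliver 3→1: ·
e22 deliver 3→0: ·
e23 deliver 1→4: ·
e24 deliver 2→4: ·
e25 timeout(3): 3[cand,b=18,-]
e26 deliver 2→0: ·
e27 deliver 1→4: ·
e28 deliver 3→0: 0[foll,b=18,-]
e29 deliver 3→0: ·

1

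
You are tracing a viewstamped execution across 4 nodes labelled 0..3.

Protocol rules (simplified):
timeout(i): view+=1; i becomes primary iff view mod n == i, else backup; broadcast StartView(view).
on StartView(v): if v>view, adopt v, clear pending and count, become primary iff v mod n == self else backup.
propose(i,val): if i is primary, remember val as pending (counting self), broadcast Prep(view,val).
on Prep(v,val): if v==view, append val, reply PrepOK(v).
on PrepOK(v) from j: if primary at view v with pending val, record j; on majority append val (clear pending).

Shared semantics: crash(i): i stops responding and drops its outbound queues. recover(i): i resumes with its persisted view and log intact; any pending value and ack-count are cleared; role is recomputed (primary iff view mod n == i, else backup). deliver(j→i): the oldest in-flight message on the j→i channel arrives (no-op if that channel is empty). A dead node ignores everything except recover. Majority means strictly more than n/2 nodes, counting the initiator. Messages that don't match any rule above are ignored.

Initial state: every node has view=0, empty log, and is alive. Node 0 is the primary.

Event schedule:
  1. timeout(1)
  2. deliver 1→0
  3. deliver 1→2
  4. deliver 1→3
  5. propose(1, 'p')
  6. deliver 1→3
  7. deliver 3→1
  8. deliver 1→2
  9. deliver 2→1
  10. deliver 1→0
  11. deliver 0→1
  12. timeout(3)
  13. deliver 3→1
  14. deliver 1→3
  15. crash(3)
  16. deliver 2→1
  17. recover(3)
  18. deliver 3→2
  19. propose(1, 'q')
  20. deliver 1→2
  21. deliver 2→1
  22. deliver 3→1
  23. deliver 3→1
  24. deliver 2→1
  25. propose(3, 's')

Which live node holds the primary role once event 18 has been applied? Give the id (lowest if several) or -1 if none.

e1 timeout(1): 1[prim,v=1,-]
e2 deliver 1→0: 0[back,v=1,-]
e3 deliver 1→2: 2[back,v=1,-]
e4 deliver 1→3: 3[back,v=1,-]
e5 propose(1,'p'): ·
e6 deliver 1→3: 3[back,v=1,p]
e7 deliver 3→1: ·
e8 deliver 1→2: 2[back,v=1,p]
e9 deliver 2→1: 1[prim,v=1,p]
e10 deliver 1→0: 0[back,v=1,p]
e11 deliver 0→1: ·
e12 timeout(3): 3[back,v=2,p]
e13 deliver 3→1: 1[back,v=2,p]
e14 deliver 1→3: ·
e15 crash(3): 3[✗back,v=2,p]
e16 deliver 2→1: ·
e17 recover(3): 3[back,v=2,p]
e18 deliver 3→2: ·

-1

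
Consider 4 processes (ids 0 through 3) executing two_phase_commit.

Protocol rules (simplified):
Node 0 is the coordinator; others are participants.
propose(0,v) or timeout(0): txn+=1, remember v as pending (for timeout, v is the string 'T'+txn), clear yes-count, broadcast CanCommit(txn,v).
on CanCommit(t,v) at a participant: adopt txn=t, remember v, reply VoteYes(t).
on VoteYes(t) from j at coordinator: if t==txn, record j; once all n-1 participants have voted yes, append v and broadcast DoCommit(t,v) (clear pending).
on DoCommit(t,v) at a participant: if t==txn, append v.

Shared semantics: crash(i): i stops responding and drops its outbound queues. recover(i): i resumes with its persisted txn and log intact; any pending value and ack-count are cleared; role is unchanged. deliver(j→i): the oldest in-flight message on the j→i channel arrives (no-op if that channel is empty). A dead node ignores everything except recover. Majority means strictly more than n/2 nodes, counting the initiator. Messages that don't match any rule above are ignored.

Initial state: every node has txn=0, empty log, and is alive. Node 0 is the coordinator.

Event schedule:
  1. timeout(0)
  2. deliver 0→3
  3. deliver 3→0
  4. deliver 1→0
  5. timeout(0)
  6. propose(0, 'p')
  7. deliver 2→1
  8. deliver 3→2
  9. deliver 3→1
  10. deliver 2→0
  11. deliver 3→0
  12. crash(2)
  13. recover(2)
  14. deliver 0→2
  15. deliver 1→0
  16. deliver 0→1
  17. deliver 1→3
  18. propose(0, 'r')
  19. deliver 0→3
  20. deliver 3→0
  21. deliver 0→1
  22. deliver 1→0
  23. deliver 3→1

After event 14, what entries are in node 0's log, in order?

empty

step 1 timeout(0): 0={coor,t=1,log=-}
step 2 deliver 0→3: 3={part,t=1,log=-}
step 3 deliver 3→0: —
step 4 deliver 1→0: —
step 5 timeout(0): 0={coor,t=2,log=-}
step 6 propose(0,'p'): 0={coor,t=3,log=-}
step 7 deliver 2→1: —
step 8 deliver 3→2: —
step 9 deliver 3→1: —
step 10 deliver 2→0: —
step 11 deliver 3→0: —
step 12 crash(2): 2={✗part,t=0,log=-}
step 13 recover(2): 2={part,t=0,log=-}
step 14 deliver 0→2: 2={part,t=1,log=-}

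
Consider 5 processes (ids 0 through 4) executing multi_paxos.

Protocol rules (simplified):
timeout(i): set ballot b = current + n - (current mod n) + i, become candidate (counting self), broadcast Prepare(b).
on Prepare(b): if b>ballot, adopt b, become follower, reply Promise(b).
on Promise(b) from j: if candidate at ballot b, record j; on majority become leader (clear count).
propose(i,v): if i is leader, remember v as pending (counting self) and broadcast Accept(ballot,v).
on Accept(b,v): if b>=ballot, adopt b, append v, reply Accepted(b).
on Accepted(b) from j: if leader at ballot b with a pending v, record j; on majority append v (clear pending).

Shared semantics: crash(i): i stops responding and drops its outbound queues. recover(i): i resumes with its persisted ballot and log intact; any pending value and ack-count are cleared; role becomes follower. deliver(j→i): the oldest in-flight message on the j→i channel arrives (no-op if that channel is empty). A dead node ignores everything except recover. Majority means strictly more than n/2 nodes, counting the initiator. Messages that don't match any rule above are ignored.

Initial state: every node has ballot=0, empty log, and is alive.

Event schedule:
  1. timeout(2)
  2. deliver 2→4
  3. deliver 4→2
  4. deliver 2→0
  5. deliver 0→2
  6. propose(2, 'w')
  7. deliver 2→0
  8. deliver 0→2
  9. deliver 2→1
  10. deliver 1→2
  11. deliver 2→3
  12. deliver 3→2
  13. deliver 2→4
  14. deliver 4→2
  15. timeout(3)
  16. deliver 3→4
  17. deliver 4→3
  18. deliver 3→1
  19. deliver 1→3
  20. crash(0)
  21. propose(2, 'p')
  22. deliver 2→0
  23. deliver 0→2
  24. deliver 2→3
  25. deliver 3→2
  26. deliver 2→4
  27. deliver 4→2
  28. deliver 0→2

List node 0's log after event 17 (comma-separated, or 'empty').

[1] timeout(2) → N2(cand b7 [-])
[2] deliver 2→4 → N4(foll b7 [-])
[3] deliver 4→2 → ∅
[4] deliver 2→0 → N0(foll b7 [-])
[5] deliver 0→2 → N2(lead b7 [-])
[6] propose(2,'w') → ∅
[7] deliver 2→0 → N0(foll b7 [w])
[8] deliver 0→2 → ∅
[9] deliver 2→1 → N1(foll b7 [-])
[10] deliver 1→2 → ∅
[11] deliver 2→3 → N3(foll b7 [-])
[12] deliver 3→2 → ∅
[13] deliver 2→4 → N4(foll b7 [w])
[14] deliver 4→2 → N2(lead b7 [w])
[15] timeout(3) → N3(cand b13 [-])
[16] deliver 3→4 → N4(foll b13 [w])
[17] deliver 4→3 → ∅

w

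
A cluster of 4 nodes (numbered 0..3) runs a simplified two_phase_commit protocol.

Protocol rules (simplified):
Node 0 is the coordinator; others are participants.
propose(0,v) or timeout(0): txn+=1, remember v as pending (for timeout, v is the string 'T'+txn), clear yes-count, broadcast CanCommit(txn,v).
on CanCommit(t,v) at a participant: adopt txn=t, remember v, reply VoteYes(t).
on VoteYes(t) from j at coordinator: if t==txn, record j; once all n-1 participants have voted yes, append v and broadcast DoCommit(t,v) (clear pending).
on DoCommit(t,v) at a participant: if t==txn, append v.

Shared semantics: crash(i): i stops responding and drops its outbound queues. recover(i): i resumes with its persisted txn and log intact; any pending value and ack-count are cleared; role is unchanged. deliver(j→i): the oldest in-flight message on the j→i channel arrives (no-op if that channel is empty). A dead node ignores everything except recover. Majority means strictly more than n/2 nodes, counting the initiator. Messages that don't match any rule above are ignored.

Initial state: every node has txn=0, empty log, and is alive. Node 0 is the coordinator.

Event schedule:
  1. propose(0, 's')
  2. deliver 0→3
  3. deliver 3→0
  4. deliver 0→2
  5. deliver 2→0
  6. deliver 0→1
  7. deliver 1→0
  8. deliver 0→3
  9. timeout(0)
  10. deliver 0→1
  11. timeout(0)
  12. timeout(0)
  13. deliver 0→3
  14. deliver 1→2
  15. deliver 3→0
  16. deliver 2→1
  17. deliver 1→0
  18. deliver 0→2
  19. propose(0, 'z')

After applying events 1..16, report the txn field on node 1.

1

step 1 propose(0,'s'): 0={coor,t=1,log=-}
step 2 deliver 0→3: 3={part,t=1,log=-}
step 3 deliver 3→0: —
step 4 deliver 0→2: 2={part,t=1,log=-}
step 5 deliver 2→0: —
step 6 deliver 0→1: 1={part,t=1,log=-}
step 7 deliver 1→0: 0={coor,t=1,log=s}
step 8 deliver 0→3: 3={part,t=1,log=s}
step 9 timeout(0): 0={coor,t=2,log=s}
step 10 deliver 0→1: 1={part,t=1,log=s}
step 11 timeout(0): 0={coor,t=3,log=s}
step 12 timeout(0): 0={coor,t=4,log=s}
step 13 deliver 0→3: 3={part,t=2,log=s}
step 14 deliver 1→2: —
step 15 deliver 3→0: —
step 16 deliver 2→1: —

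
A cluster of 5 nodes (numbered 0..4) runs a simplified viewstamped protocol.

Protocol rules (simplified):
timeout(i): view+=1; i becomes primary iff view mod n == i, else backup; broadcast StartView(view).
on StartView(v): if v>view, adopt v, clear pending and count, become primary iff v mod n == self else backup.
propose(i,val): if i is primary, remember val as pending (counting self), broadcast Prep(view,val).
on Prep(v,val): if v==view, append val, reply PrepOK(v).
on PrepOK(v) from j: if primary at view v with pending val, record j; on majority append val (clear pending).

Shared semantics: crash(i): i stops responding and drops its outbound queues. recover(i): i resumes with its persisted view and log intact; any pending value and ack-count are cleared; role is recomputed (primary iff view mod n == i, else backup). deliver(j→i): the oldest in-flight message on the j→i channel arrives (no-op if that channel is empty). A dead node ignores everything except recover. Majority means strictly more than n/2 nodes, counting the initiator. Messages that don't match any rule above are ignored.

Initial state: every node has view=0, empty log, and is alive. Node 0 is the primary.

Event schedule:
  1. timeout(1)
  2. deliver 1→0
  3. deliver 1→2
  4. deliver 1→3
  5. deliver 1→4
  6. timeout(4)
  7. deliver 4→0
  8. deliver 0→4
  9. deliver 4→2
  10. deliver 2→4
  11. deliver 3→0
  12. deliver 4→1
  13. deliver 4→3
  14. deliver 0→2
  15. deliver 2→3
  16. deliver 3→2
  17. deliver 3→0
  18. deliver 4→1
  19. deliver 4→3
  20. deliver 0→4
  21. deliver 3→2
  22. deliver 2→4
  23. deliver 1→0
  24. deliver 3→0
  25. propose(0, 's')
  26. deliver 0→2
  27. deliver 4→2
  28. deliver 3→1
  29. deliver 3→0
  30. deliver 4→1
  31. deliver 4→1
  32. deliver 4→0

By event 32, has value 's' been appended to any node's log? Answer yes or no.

[1] timeout(1) → N1(prim v1 [-])
[2] deliver 1→0 → N0(back v1 [-])
[3] deliver 1→2 → N2(back v1 [-])
[4] deliver 1→3 → N3(back v1 [-])
[5] deliver 1→4 → N4(back v1 [-])
[6] timeout(4) → N4(back v2 [-])
[7] deliver 4→0 → N0(back v2 [-])
[8] deliver 0→4 → ∅
[9] deliver 4→2 → N2(prim v2 [-])
[10] deliver 2→4 → ∅
[11] deliver 3→0 → ∅
[12] deliver 4→1 → N1(back v2 [-])
[13] deliver 4→3 → N3(back v2 [-])
[14] deliver 0→2 → ∅
[15] deliver 2→3 → ∅
[16] deliver 3→2 → ∅
[17] deliver 3→0 → ∅
[18] deliver 4→1 → ∅
[19] deliver 4→3 → ∅
[20] deliver 0→4 → ∅
[21] deliver 3→2 → ∅
[22] deliver 2→4 → ∅
[23] deliver 1→0 → ∅
[24] deliver 3→0 → ∅
[25] propose(0,'s') → ∅
[26] deliver 0→2 → ∅
[27] deliver 4→2 → ∅
[28] deliver 3→1 → ∅
[29] deliver 3→0 → ∅
[30] deliver 4→1 → ∅
[31] deliver 4→1 → ∅
[32] deliver 4→0 → ∅

no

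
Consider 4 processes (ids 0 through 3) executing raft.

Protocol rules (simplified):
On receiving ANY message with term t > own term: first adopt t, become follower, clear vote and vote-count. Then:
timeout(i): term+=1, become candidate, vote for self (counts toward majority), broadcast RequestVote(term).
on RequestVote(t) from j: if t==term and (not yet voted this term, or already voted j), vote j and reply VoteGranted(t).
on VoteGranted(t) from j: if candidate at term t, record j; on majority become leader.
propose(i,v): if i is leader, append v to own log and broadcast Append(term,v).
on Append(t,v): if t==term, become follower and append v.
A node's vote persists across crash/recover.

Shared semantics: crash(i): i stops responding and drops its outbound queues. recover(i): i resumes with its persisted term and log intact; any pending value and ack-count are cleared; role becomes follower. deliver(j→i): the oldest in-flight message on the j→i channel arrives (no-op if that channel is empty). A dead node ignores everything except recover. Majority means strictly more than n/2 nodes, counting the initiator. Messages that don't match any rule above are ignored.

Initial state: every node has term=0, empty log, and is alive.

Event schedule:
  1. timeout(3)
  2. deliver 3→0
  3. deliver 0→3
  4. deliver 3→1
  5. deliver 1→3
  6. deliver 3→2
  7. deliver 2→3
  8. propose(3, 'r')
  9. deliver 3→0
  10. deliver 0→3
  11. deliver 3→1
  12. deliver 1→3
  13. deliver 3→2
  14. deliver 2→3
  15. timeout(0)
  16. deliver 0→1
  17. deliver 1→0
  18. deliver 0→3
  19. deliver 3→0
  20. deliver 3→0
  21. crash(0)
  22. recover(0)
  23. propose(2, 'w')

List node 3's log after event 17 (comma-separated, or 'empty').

e1 timeout(3): 3[cand,t=1,-]
e2 deliver 3→0: 0[foll,t=1,-]
e3 deliver 0→3: ·
e4 deliver 3→1: 1[foll,t=1,-]
e5 deliver 1→3: 3[lead,t=1,-]
e6 deliver 3→2: 2[foll,t=1,-]
e7 deliver 2→3: ·
e8 propose(3,'r'): 3[lead,t=1,r]
e9 deliver 3→0: 0[foll,t=1,r]
e10 deliver 0→3: ·
e11 deliver 3→1: 1[foll,t=1,r]
e12 deliver 1→3: ·
e13 deliver 3→2: 2[foll,t=1,r]
e14 deliver 2→3: ·
e15 timeout(0): 0[cand,t=2,r]
e16 deliver 0→1: 1[foll,t=2,r]
e17 deliver 1→0: ·

r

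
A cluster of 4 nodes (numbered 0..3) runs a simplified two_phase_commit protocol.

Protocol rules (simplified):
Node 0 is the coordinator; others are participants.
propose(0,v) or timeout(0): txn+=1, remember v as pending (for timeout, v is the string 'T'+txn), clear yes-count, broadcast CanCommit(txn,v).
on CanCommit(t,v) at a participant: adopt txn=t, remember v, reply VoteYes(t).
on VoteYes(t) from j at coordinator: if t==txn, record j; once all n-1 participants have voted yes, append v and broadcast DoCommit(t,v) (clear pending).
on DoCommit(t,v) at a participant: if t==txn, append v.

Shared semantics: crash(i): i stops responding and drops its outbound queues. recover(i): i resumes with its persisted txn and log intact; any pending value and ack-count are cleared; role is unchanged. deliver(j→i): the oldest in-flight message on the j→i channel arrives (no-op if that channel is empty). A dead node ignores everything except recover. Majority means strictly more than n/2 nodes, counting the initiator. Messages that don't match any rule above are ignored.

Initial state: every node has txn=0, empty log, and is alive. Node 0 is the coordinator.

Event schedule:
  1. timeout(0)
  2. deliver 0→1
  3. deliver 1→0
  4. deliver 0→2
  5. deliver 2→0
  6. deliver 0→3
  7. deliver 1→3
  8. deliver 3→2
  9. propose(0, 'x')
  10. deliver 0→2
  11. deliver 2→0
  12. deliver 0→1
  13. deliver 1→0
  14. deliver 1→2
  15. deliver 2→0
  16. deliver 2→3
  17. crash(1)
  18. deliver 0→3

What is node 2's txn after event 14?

[1] timeout(0) → N0(coor t1 [-])
[2] deliver 0→1 → N1(part t1 [-])
[3] deliver 1→0 → ∅
[4] deliver 0→2 → N2(part t1 [-])
[5] deliver 2→0 → ∅
[6] deliver 0→3 → N3(part t1 [-])
[7] deliver 1→3 → ∅
[8] deliver 3→2 → ∅
[9] propose(0,'x') → N0(coor t2 [-])
[10] deliver 0→2 → N2(part t2 [-])
[11] deliver 2→0 → ∅
[12] deliver 0→1 → N1(part t2 [-])
[13] deliver 1→0 → ∅
[14] deliver 1→2 → ∅

2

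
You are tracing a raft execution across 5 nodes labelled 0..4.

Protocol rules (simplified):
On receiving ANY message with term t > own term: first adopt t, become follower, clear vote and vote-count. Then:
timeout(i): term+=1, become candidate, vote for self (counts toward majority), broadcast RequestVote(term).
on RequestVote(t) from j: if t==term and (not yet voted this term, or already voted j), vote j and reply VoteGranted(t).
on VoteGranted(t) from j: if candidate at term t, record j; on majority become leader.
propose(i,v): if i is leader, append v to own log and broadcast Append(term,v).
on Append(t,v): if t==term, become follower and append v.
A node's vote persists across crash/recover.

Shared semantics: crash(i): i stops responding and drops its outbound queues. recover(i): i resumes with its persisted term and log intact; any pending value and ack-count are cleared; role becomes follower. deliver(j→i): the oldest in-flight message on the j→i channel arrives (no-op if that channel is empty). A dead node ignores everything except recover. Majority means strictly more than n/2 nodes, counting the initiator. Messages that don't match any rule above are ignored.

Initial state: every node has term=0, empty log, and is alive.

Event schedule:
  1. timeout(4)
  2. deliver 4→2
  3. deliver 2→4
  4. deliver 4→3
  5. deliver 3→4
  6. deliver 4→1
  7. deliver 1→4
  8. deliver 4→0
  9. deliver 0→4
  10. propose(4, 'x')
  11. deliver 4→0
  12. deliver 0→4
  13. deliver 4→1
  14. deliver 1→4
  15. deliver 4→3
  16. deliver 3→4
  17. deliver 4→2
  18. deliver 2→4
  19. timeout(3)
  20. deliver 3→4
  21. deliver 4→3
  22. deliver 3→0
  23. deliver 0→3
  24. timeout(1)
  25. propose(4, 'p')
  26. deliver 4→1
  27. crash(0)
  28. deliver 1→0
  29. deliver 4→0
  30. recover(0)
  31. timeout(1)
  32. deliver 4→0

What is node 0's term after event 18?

1

after 1 — timeout(4): n4:cand/t1/[-]
after 2 — deliver 4→2: n2:foll/t1/[-]
after 3 — deliver 2→4: ·
after 4 — deliver 4→3: n3:foll/t1/[-]
after 5 — deliver 3→4: n4:lead/t1/[-]
after 6 — deliver 4→1: n1:foll/t1/[-]
after 7 — deliver 1→4: ·
after 8 — deliver 4→0: n0:foll/t1/[-]
after 9 — deliver 0→4: ·
after 10 — propose(4,'x'): n4:lead/t1/[x]
after 11 — deliver 4→0: n0:foll/t1/[x]
after 12 — deliver 0→4: ·
after 13 — deliver 4→1: n1:foll/t1/[x]
after 14 — deliver 1→4: ·
after 15 — deliver 4→3: n3:foll/t1/[x]
after 16 — deliver 3→4: ·
after 17 — deliver 4→2: n2:foll/t1/[x]
after 18 — deliver 2→4: ·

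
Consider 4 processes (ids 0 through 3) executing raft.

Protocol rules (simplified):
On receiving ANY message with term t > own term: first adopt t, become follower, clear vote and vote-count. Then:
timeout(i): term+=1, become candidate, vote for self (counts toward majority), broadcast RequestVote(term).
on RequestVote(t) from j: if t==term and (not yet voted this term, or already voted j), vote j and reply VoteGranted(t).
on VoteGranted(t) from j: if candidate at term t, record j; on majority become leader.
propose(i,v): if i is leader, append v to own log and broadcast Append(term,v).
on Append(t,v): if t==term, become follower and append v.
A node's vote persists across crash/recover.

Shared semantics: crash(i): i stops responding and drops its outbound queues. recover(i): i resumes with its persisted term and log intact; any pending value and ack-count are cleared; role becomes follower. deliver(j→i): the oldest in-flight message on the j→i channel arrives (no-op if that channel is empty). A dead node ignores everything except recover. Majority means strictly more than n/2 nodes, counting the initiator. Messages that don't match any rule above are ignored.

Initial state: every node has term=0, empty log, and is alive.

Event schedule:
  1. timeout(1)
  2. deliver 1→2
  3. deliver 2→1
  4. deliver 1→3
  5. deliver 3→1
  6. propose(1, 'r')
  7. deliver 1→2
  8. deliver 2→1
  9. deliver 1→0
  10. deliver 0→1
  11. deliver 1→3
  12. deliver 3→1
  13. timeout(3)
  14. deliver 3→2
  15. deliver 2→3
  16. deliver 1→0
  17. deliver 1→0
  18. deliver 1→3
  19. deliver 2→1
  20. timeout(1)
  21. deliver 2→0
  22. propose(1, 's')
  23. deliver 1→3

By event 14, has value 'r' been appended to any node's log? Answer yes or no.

1. timeout(1):  <1:cand t1 ->
2. deliver 1→2:  <2:foll t1 ->
3. deliver 2→1:  nop
4. deliver 1→3:  <3:foll t1 ->
5. deliver 3→1:  <1:lead t1 ->
6. propose(1,'r'):  <1:lead t1 r>
7. deliver 1→2:  <2:foll t1 r>
8. deliver 2→1:  nop
9. deliver 1→0:  <0:foll t1 ->
10. deliver 0→1:  nop
11. deliver 1→3:  <3:foll t1 r>
12. deliver 3→1:  nop
13. timeout(3):  <3:cand t2 r>
14. deliver 3→2:  <2:foll t2 r>

yes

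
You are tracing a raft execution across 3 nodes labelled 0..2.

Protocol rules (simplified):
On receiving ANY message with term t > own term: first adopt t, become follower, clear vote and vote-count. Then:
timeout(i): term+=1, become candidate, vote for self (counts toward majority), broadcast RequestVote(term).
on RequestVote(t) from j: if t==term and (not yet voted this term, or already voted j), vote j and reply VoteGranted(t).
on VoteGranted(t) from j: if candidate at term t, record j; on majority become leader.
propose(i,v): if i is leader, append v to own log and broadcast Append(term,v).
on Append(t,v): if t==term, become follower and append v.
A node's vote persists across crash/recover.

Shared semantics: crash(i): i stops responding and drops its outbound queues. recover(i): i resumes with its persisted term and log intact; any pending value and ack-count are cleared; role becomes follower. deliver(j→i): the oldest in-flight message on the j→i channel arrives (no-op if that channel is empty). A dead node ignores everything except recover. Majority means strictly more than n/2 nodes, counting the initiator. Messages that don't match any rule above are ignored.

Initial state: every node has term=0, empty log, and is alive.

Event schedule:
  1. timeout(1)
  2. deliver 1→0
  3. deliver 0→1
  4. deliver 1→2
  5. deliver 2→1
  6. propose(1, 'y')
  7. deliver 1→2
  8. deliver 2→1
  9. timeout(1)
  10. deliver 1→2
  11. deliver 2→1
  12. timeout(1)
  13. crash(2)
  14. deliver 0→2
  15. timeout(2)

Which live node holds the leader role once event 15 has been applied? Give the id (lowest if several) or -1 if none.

[1] timeout(1) → N1(cand t1 [-])
[2] deliver 1→0 → N0(foll t1 [-])
[3] deliver 0→1 → N1(lead t1 [-])
[4] deliver 1→2 → N2(foll t1 [-])
[5] deliver 2→1 → ∅
[6] propose(1,'y') → N1(lead t1 [y])
[7] deliver 1→2 → N2(foll t1 [y])
[8] deliver 2→1 → ∅
[9] timeout(1) → N1(cand t2 [y])
[10] deliver 1→2 → N2(foll t2 [y])
[11] deliver 2→1 → N1(lead t2 [y])
[12] timeout(1) → N1(cand t3 [y])
[13] crash(2) → N2(✗foll t2 [y])
[14] deliver 0→2 → ∅
[15] timeout(2) → ∅

-1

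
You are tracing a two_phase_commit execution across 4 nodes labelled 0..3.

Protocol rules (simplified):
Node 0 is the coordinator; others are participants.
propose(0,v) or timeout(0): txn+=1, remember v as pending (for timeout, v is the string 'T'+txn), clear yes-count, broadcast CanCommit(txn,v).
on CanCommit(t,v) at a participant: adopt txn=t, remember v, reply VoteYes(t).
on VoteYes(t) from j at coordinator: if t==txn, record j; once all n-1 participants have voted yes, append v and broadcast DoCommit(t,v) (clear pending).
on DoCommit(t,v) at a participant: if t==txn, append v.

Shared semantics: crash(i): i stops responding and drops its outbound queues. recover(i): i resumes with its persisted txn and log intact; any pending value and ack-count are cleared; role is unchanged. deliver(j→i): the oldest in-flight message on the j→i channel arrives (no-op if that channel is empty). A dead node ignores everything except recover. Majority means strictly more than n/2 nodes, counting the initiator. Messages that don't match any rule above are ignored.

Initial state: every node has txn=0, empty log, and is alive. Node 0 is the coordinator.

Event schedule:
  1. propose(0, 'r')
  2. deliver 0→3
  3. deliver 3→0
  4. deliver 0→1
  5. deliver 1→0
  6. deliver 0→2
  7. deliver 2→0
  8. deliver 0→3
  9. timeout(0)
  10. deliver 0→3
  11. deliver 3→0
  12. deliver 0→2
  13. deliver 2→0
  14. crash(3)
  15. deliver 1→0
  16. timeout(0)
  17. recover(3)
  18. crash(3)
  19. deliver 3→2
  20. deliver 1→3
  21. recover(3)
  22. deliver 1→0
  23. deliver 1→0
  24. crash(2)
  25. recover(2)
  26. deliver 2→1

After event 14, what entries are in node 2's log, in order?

1. propose(0,'r'):  <0:coor t1 ->
2. deliver 0→3:  <3:part t1 ->
3. deliver 3→0:  nop
4. deliver 0→1:  <1:part t1 ->
5. deliver 1→0:  nop
6. deliver 0→2:  <2:part t1 ->
7. deliver 2→0:  <0:coor t1 r>
8. deliver 0→3:  <3:part t1 r>
9. timeout(0):  <0:coor t2 r>
10. deliver 0→3:  <3:part t2 r>
11. deliver 3→0:  nop
12. deliver 0→2:  <2:part t1 r>
13. deliver 2→0:  nop
14. crash(3):  <3:✗part t2 r>

r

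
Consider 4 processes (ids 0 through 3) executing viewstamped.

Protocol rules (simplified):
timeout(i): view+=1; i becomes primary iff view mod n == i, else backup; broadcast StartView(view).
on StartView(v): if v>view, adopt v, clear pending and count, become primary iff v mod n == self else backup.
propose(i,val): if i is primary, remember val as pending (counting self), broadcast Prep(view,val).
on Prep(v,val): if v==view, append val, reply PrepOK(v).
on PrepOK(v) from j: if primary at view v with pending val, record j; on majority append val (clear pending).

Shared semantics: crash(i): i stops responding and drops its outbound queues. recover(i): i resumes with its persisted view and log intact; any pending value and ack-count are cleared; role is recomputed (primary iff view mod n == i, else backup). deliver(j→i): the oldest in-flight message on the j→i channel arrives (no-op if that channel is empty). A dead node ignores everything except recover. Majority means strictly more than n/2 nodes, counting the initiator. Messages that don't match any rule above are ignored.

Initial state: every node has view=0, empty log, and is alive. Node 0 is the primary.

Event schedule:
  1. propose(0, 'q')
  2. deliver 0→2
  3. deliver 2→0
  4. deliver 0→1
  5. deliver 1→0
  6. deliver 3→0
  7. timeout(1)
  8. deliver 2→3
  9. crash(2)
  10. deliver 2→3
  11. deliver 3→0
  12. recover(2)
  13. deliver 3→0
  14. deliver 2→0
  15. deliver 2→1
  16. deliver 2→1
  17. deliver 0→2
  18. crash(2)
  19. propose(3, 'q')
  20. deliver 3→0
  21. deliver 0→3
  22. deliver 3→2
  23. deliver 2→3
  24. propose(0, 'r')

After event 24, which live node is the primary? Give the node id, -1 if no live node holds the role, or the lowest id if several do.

[1] propose(0,'q') → ∅
[2] deliver 0→2 → N2(back v0 [q])
[3] deliver 2→0 → ∅
[4] deliver 0→1 → N1(back v0 [q])
[5] deliver 1→0 → N0(prim v0 [q])
[6] deliver 3→0 → ∅
[7] timeout(1) → N1(prim v1 [q])
[8] deliver 2→3 → ∅
[9] crash(2) → N2(✗back v0 [q])
[10] deliver 2→3 → ∅
[11] deliver 3→0 → ∅
[12] recover(2) → N2(back v0 [q])
[13] deliver 3→0 → ∅
[14] deliver 2→0 → ∅
[15] deliver 2→1 → ∅
[16] deliver 2→1 → ∅
[17] deliver 0→2 → ∅
[18] crash(2) → N2(✗back v0 [q])
[19] propose(3,'q') → ∅
[20] deliver 3→0 → ∅
[21] deliver 0→3 → N3(back v0 [q])
[22] deliver 3→2 → ∅
[23] deliver 2→3 → ∅
[24] propose(0,'r') → ∅

0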